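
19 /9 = 2.11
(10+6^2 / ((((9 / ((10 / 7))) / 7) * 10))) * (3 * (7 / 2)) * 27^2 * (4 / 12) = 35721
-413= -413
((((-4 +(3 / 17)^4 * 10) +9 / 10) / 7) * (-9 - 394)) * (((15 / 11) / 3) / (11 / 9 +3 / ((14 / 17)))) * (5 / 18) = 4.62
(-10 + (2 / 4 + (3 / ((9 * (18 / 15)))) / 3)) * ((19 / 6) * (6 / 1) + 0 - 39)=5080 / 27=188.15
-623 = -623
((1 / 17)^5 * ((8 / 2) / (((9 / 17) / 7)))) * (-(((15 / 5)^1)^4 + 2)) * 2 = -0.01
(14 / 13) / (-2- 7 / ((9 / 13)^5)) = -826686 / 35322937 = -0.02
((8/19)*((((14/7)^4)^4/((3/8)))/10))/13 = 2097152/3705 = 566.03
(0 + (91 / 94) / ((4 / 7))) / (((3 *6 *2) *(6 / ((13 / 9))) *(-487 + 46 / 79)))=-654199 / 28087985088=-0.00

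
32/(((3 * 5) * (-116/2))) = -16/435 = -0.04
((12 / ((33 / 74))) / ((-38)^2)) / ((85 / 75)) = 1110 / 67507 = 0.02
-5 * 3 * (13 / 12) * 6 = -195 / 2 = -97.50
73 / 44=1.66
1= 1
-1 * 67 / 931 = -0.07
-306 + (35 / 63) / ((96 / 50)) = -132067 / 432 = -305.71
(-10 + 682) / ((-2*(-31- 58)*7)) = 48 / 89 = 0.54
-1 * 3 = -3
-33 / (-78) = 0.42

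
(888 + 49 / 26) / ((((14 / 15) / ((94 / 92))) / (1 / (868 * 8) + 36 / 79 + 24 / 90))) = 6465095627311 / 9185356544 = 703.85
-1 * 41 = -41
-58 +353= 295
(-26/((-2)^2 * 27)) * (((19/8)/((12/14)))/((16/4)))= -1729/10368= -0.17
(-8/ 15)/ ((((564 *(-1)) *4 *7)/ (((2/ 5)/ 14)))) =1/ 1036350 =0.00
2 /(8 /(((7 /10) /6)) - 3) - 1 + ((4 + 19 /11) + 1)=29071 /5049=5.76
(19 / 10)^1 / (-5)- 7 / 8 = -251 / 200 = -1.26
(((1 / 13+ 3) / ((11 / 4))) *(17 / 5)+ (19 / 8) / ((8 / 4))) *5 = 57105 / 2288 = 24.96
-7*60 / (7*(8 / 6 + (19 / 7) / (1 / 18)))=-630 / 527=-1.20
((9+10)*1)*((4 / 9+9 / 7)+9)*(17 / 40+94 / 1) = 4042649 / 210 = 19250.71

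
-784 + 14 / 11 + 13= -8467 / 11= -769.73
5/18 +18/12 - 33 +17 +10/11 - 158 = -171.31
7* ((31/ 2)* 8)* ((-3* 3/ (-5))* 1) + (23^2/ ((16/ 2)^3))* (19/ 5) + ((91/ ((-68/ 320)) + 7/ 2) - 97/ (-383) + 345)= 4956591209/ 3333632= 1486.84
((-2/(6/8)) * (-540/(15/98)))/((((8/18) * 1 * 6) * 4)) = 882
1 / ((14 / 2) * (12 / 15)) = 5 / 28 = 0.18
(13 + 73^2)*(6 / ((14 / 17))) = 272442 / 7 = 38920.29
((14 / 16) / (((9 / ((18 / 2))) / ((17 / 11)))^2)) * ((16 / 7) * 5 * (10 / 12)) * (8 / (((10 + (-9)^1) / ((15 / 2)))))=144500 / 121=1194.21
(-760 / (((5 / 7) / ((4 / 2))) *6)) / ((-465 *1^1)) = 1064 / 1395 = 0.76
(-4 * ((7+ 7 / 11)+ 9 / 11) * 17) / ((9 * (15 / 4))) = -8432 / 495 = -17.03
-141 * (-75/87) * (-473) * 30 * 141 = -7052784750/29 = -243199474.14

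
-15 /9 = -5 /3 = -1.67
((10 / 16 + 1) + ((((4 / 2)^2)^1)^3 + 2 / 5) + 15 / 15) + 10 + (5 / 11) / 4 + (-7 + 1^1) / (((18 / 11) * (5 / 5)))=73.47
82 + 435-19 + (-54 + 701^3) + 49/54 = 18601517479/54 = 344472545.91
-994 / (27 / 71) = -70574 / 27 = -2613.85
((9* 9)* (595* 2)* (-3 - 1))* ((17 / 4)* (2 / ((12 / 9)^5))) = -199093545 / 256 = -777709.16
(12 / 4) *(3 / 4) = 9 / 4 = 2.25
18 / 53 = 0.34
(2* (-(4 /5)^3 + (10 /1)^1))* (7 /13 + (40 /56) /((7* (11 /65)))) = 18971256 /875875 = 21.66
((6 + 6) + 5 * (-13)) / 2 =-53 / 2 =-26.50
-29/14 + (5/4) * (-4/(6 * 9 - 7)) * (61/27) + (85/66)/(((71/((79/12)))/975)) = 6333706571/55500984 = 114.12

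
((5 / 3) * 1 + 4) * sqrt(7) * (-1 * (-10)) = 170 * sqrt(7) / 3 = 149.93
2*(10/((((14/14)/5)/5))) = 500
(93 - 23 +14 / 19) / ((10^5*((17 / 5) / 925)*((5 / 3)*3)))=1554 / 40375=0.04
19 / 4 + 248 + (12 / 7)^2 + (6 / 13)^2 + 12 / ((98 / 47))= 8667123 / 33124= 261.66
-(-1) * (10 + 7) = 17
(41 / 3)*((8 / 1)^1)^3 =20992 / 3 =6997.33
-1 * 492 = -492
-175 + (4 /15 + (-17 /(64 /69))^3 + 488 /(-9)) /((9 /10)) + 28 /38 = -1427185390795 /201719808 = -7075.09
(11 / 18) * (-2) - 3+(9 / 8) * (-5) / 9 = -349 / 72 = -4.85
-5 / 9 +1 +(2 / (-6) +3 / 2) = 29 / 18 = 1.61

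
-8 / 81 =-0.10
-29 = -29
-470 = -470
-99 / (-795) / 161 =33 / 42665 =0.00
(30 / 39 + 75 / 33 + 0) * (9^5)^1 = 179624.58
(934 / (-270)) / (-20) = 467 / 2700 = 0.17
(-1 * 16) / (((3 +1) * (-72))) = 1 / 18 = 0.06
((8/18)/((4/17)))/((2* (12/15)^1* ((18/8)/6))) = 85/27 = 3.15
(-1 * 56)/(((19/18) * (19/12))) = -12096/361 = -33.51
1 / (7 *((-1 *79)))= -1 / 553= -0.00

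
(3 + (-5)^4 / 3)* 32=20288 / 3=6762.67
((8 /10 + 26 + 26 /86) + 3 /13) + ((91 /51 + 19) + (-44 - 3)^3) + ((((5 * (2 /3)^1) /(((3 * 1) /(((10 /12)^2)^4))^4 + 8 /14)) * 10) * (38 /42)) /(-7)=-350457676512889301282454300604180649332 /3377095374485460937122049350290085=-103774.88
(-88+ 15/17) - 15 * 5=-2756/17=-162.12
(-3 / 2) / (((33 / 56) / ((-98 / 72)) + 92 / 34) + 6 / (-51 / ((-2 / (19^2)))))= -6314973 / 9571771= -0.66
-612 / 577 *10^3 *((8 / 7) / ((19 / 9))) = -44064000 / 76741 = -574.19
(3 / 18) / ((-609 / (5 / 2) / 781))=-3905 / 7308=-0.53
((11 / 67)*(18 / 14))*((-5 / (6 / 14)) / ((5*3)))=-11 / 67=-0.16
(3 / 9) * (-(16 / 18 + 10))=-98 / 27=-3.63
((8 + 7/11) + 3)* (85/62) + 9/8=46589/2728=17.08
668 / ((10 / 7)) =467.60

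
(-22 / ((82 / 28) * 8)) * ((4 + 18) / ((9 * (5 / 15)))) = -847 / 123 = -6.89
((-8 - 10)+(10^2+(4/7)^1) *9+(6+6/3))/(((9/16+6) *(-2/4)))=-200512/735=-272.81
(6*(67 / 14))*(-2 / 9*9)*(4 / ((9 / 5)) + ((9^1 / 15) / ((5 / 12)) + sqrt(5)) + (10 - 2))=-798.16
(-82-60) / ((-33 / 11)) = 142 / 3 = 47.33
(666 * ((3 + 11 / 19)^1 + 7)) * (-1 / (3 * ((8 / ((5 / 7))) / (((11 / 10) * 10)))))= -1227105 / 532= -2306.59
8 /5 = 1.60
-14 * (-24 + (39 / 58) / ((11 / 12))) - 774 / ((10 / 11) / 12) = -15776256 / 1595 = -9891.07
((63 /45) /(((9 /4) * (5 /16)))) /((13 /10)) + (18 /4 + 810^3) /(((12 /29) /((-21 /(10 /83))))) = -2095294379433661 /9360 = -223856237118.98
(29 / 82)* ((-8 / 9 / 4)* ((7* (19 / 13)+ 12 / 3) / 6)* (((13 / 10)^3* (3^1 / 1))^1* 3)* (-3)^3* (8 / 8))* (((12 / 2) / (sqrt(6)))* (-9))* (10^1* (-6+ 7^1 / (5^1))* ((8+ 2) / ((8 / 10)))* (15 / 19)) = 995883.93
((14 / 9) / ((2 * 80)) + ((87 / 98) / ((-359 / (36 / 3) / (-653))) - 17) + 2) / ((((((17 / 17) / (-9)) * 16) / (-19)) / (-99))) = -104515615017 / 22516480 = -4641.74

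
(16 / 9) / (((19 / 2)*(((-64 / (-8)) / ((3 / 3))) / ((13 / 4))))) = 0.08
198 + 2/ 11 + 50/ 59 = 129170/ 649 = 199.03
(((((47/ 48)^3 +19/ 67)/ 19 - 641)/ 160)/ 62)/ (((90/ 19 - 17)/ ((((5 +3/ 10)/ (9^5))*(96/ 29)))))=4782361744751/ 3054959239351910400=0.00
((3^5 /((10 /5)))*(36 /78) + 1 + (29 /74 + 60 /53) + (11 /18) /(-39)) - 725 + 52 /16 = -1825854449 /2753244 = -663.16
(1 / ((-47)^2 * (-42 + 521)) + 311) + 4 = 333304966 / 1058111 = 315.00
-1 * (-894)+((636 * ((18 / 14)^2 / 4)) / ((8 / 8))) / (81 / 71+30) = 32589825 / 36113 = 902.44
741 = 741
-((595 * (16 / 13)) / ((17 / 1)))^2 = -313600 / 169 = -1855.62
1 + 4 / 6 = 5 / 3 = 1.67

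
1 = 1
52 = 52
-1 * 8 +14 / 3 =-10 / 3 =-3.33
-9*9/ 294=-27/ 98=-0.28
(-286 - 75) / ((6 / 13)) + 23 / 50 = -58628 / 75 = -781.71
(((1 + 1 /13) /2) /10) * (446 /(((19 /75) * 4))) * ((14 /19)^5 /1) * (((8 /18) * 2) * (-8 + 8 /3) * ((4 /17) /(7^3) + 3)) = -6852239528960 /93574257309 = -73.23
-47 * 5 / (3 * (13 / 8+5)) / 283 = -1880 / 44997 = -0.04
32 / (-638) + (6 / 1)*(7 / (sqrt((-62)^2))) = 6203 / 9889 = 0.63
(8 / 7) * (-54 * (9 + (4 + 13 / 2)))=-8424 / 7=-1203.43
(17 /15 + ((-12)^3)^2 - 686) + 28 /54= 403015453 /135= 2985299.65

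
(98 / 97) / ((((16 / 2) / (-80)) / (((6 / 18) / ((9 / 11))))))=-10780 / 2619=-4.12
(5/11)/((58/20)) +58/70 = 11001/11165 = 0.99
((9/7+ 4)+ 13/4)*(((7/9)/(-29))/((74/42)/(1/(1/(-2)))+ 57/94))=78631/94308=0.83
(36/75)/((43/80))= 192/215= 0.89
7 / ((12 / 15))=35 / 4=8.75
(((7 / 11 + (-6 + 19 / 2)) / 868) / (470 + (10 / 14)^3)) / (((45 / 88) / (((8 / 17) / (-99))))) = -35672 / 378779892975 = -0.00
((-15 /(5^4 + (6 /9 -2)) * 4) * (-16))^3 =23887872000 /6549699311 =3.65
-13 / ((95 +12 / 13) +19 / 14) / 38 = -1183 / 336395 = -0.00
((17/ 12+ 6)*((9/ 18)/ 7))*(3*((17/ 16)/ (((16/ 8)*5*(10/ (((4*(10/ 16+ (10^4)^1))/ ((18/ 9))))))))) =24209513/ 71680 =337.74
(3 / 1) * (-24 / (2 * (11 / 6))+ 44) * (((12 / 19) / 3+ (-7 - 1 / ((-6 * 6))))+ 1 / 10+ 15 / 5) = -1289869 / 3135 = -411.44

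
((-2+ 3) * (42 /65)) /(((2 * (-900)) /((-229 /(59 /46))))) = 36869 /575250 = 0.06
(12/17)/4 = 0.18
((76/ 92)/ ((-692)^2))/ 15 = 19/ 165208080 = 0.00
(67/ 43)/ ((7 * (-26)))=-0.01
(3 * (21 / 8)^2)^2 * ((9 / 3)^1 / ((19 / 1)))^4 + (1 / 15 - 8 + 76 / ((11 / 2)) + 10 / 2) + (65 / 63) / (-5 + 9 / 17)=20197001106641 / 1849599037440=10.92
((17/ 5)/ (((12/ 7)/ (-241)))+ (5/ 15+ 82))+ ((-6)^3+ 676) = 1287/ 20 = 64.35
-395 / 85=-79 / 17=-4.65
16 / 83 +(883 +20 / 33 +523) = 1406.80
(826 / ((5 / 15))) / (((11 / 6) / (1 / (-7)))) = -2124 / 11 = -193.09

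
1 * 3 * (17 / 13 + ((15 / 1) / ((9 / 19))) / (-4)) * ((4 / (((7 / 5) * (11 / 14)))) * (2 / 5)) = -28.84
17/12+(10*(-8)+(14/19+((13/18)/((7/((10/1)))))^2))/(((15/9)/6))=-46938907/167580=-280.10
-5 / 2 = -2.50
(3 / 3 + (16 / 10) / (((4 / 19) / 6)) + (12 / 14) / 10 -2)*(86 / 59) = 134504 / 2065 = 65.14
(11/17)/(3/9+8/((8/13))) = 33/680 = 0.05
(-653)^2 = 426409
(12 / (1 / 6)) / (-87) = -0.83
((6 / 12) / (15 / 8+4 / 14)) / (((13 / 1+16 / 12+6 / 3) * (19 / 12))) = 144 / 16093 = 0.01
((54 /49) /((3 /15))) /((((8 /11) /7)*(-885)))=-99 /1652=-0.06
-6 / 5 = -1.20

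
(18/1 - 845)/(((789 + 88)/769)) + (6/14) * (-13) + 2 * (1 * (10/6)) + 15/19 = -254256143/349923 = -726.61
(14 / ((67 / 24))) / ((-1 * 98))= -24 / 469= -0.05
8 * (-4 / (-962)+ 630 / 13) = 186496 / 481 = 387.73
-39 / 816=-13 / 272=-0.05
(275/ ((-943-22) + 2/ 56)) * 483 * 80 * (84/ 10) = -92499.17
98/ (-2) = -49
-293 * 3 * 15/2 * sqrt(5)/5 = -2948.26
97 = 97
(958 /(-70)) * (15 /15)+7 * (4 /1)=14.31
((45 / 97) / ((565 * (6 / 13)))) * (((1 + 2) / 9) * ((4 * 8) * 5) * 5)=0.47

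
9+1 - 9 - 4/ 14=5/ 7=0.71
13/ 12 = 1.08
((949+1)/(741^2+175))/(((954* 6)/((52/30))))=1235/2357956008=0.00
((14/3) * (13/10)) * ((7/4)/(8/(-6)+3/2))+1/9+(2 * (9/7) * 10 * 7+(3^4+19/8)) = 117787/360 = 327.19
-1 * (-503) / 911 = 503 / 911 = 0.55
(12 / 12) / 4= 1 / 4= 0.25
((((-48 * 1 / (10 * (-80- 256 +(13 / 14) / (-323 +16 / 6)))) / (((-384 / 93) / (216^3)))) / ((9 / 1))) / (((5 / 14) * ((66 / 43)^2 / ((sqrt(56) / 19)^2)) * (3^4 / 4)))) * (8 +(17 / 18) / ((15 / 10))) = -4507876302562304 / 14809768951725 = -304.39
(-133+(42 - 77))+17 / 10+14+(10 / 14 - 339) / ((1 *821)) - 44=-11305041 / 57470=-196.71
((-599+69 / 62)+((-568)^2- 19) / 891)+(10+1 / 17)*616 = 621945871 / 104346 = 5960.42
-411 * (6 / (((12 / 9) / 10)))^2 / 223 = -832275 / 223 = -3732.17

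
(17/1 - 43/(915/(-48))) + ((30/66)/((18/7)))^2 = 230618717/11957220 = 19.29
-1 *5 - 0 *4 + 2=-3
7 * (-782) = -5474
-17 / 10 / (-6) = 17 / 60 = 0.28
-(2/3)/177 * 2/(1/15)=-20/177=-0.11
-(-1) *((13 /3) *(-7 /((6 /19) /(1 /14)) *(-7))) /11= 1729 /396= 4.37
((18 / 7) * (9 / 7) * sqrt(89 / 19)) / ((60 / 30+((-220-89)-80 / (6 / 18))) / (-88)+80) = 528 * sqrt(1691) / 261611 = 0.08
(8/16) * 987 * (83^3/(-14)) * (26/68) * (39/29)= -40875337269/3944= -10363929.33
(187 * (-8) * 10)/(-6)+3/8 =59849/24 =2493.71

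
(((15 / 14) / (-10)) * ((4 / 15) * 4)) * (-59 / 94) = 118 / 1645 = 0.07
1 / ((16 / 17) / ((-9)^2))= 1377 / 16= 86.06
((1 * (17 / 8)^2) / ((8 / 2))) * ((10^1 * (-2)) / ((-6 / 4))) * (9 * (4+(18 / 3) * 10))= 8670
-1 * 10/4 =-5/2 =-2.50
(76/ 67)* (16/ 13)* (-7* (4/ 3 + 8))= -238336/ 2613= -91.21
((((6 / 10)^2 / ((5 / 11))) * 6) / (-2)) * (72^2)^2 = -7981535232 / 125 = -63852281.86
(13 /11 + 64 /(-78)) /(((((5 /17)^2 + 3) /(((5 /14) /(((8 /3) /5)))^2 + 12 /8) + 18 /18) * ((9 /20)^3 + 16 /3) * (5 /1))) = 1751735352000 /339805732600477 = 0.01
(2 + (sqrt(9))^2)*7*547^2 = 23039093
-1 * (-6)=6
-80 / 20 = -4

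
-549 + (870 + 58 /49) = 15787 /49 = 322.18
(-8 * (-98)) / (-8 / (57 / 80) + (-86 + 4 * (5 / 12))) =-44688 / 5447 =-8.20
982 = 982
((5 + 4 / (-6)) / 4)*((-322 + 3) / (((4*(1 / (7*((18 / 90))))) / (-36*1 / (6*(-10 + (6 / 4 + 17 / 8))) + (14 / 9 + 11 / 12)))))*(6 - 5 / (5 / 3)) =-60641581 / 48960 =-1238.59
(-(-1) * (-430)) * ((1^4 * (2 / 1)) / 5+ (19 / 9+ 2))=-17458 / 9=-1939.78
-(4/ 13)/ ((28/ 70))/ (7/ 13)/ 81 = -10/ 567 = -0.02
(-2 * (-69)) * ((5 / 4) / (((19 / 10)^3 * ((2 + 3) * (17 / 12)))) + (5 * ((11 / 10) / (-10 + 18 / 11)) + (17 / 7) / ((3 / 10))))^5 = 429937672628603031176958091468753663156414007857 / 134541146274554501284630033851469401636864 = 3195585.03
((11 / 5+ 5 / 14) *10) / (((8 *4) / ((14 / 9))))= 179 / 144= 1.24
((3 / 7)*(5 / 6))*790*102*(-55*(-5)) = 55398750 / 7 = 7914107.14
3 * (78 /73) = 234 /73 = 3.21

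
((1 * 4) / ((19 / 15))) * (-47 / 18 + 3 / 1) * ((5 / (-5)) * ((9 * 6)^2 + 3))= -68110 / 19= -3584.74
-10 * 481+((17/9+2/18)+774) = -4034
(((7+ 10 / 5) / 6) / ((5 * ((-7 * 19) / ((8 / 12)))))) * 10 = -2 / 133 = -0.02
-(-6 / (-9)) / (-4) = 1 / 6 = 0.17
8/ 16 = 1/ 2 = 0.50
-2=-2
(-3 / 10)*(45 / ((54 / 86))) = -43 / 2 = -21.50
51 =51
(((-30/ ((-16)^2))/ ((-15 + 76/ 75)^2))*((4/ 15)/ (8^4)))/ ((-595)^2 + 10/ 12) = -3375/ 30637061389090816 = -0.00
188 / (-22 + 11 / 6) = -1128 / 121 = -9.32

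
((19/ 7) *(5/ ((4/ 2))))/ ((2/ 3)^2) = 855/ 56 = 15.27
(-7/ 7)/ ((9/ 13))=-13/ 9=-1.44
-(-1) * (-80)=-80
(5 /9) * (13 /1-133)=-200 /3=-66.67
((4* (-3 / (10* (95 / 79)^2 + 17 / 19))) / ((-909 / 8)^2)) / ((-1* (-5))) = -30356224 / 2507552133345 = -0.00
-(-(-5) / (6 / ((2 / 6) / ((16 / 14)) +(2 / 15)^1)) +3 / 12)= -29 / 48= -0.60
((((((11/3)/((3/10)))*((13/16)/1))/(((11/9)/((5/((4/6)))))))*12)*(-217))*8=-1269450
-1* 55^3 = -166375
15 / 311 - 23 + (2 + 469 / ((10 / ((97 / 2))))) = 14018003 / 6220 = 2253.70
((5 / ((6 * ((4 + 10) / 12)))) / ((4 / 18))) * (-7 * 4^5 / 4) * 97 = -558720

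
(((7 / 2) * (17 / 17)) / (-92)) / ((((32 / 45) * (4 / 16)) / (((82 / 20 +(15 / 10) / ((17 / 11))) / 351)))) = -0.00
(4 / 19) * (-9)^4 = 26244 / 19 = 1381.26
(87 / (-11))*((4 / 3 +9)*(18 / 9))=-1798 / 11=-163.45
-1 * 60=-60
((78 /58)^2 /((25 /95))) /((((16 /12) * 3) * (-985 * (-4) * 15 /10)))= 9633 /33135400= 0.00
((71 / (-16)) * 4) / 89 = -71 / 356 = -0.20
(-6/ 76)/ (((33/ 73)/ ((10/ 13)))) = -365/ 2717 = -0.13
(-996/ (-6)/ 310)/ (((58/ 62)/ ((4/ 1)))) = 332/ 145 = 2.29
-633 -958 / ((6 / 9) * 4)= -992.25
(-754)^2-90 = 568426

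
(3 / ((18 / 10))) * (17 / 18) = 85 / 54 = 1.57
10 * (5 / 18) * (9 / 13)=25 / 13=1.92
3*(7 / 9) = 7 / 3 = 2.33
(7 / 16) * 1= 7 / 16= 0.44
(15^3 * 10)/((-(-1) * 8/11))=185625/4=46406.25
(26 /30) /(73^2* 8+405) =13 /645555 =0.00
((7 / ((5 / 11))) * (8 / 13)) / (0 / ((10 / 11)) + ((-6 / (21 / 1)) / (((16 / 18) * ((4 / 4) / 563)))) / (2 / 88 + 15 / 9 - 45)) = 2241064 / 988065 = 2.27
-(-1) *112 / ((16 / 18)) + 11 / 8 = 1019 / 8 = 127.38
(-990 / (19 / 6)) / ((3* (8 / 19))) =-495 / 2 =-247.50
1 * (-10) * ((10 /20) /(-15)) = 1 /3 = 0.33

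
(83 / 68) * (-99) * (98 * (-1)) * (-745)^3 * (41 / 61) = -6825933327299625 / 2074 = -3291192539681.59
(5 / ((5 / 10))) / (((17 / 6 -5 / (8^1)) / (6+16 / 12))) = 1760 / 53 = 33.21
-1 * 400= -400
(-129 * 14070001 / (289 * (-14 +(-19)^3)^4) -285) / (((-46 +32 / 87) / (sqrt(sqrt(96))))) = 61264208027258708698 * 6^(1 / 4) / 4904595802900084365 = 19.55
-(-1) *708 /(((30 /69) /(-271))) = -2206482 /5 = -441296.40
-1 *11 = -11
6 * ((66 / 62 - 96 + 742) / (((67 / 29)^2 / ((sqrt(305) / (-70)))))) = -50608857 * sqrt(305) / 4870565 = -181.47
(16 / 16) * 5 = 5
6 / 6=1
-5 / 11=-0.45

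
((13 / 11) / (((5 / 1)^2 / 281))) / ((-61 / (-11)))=3653 / 1525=2.40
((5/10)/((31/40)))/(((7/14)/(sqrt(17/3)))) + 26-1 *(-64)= 40 *sqrt(51)/93 + 90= 93.07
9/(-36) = -0.25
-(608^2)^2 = -136651472896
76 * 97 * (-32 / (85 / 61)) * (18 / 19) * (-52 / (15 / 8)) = 1890410496 / 425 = 4448024.70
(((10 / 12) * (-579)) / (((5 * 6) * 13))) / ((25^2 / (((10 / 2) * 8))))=-386 / 4875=-0.08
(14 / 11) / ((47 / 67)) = 938 / 517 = 1.81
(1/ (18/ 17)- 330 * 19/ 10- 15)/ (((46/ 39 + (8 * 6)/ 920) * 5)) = -3450161/ 33144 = -104.10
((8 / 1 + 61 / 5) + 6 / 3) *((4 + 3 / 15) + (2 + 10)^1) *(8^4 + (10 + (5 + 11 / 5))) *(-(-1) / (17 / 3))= 554726718 / 2125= 261047.87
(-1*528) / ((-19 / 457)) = 241296 / 19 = 12699.79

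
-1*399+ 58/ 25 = -9917/ 25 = -396.68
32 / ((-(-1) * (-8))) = -4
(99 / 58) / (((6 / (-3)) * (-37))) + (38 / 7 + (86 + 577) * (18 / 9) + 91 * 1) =42736137 / 30044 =1422.45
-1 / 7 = -0.14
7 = 7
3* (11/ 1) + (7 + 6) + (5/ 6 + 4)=50.83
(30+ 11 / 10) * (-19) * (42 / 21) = -5909 / 5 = -1181.80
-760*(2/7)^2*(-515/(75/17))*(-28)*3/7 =-4258432/49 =-86906.78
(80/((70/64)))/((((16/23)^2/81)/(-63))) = -771282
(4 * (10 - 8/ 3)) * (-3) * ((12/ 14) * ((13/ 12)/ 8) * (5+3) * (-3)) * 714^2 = 124972848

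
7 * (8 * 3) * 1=168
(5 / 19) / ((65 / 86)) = 86 / 247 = 0.35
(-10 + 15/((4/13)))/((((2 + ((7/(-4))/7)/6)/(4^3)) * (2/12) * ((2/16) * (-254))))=-1428480/5969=-239.32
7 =7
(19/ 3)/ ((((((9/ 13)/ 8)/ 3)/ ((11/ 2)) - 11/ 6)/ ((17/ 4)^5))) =-3857751469/ 803072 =-4803.74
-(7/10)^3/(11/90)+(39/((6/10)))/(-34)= -88229/18700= -4.72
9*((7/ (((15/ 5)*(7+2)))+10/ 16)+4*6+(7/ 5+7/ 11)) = 319817/ 1320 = 242.29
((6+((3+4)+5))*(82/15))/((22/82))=20172/55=366.76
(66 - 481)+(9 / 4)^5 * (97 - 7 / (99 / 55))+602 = 2844803 / 512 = 5556.26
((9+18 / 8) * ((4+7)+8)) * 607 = 518985 / 4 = 129746.25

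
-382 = -382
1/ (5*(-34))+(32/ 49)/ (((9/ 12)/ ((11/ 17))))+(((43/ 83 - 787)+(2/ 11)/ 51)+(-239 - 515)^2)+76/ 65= 168392670662921/ 296606310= 567731.25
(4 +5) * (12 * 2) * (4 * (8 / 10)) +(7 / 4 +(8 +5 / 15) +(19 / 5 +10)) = 8581 / 12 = 715.08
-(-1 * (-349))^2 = -121801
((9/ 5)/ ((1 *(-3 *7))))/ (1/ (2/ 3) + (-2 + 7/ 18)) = 27/ 35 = 0.77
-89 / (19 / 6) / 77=-0.37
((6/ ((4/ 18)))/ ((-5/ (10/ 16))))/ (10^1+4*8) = -9/ 112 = -0.08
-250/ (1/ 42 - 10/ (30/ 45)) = 10500/ 629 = 16.69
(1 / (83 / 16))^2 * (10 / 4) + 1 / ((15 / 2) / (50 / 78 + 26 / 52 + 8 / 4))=412441 / 806013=0.51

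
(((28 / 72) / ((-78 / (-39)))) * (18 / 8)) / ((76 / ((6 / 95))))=21 / 57760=0.00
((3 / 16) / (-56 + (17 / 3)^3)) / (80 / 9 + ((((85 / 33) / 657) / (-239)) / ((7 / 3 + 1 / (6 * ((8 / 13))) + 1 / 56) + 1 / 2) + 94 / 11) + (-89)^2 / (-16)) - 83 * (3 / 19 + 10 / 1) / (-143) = 13234523220128625286 / 2244723053649376729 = 5.90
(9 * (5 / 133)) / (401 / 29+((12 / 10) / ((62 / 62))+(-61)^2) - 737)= 2175 / 19278749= 0.00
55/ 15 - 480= -1429/ 3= -476.33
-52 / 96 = -13 / 24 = -0.54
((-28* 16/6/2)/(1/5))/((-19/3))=560/19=29.47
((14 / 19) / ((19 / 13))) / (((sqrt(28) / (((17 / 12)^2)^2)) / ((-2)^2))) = 1085773* sqrt(7) / 1871424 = 1.54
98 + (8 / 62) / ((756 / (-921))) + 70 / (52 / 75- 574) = 4103052788 / 41987547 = 97.72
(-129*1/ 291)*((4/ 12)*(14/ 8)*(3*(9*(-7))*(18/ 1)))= 170667/ 194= 879.73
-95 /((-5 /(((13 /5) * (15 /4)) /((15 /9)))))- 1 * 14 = 1943 /20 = 97.15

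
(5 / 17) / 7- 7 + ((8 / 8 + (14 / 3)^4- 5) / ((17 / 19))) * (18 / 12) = 781.44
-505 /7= -72.14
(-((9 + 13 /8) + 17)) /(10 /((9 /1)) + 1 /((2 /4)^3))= -1989 /656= -3.03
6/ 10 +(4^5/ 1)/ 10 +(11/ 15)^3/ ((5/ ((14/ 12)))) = 10438067/ 101250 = 103.09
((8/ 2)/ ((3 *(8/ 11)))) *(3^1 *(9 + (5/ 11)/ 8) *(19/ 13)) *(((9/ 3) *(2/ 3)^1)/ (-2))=-15143/ 208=-72.80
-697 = -697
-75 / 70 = -1.07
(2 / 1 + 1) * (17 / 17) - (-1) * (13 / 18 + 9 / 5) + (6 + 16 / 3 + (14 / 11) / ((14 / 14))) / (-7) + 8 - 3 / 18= 40037 / 3465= 11.55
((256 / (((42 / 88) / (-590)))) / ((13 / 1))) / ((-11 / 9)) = 1812480 / 91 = 19917.36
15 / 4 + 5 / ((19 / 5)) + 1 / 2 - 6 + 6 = 423 / 76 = 5.57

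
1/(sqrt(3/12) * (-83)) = -2/83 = -0.02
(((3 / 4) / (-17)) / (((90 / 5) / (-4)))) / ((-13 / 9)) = -3 / 442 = -0.01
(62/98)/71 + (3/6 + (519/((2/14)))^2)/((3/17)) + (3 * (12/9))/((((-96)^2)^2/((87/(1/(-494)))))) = 920845135188246515/12311986176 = 74792573.84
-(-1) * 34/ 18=17/ 9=1.89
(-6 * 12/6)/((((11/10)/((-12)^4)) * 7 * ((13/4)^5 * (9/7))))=-283115520/4084223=-69.32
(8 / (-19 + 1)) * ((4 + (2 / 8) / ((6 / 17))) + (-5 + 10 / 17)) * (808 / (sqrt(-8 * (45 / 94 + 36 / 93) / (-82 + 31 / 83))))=-122210 * sqrt(98316903) / 3314439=-365.60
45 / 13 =3.46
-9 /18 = -1 /2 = -0.50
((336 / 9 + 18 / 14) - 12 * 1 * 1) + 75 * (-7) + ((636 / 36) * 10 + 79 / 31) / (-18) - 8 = -6050441 / 11718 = -516.34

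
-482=-482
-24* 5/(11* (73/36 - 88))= 864/6809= 0.13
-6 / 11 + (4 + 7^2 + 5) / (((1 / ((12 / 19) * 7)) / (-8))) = -428850 / 209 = -2051.91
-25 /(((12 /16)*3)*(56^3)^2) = -25 /69392203776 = -0.00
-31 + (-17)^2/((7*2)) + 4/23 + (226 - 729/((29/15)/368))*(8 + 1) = -11642885439/9338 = -1246828.60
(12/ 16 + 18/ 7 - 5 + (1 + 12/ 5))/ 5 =241/ 700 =0.34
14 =14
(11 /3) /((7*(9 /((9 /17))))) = 11 /357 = 0.03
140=140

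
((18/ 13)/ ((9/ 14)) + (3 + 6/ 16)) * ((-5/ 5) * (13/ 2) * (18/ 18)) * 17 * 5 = -48875/ 16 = -3054.69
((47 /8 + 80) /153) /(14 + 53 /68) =229 /6030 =0.04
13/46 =0.28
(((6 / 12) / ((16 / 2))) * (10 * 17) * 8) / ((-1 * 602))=-85 / 602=-0.14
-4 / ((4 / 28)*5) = -28 / 5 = -5.60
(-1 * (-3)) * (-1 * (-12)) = 36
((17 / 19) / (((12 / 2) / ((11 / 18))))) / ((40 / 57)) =187 / 1440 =0.13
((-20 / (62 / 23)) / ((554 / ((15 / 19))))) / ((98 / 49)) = -1725 / 326306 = -0.01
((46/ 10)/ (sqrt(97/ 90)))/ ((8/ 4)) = 69 * sqrt(970)/ 970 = 2.22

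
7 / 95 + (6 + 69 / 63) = 14302 / 1995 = 7.17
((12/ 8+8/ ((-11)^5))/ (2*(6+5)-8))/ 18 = 483137/ 81169704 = 0.01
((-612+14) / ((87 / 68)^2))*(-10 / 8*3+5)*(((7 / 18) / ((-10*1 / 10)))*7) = 84682780 / 68121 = 1243.12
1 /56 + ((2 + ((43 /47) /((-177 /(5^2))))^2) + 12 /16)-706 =-2725327358941 /3875522616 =-703.22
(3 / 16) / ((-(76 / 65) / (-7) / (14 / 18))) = 3185 / 3648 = 0.87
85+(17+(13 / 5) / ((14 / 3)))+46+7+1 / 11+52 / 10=123853 / 770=160.85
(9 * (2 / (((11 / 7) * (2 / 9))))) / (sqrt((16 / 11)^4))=6237 / 256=24.36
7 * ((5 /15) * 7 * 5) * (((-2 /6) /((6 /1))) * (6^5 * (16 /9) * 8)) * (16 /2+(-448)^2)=-100709253120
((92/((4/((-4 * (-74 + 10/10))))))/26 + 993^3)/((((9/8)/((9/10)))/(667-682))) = -152746918788/13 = -11749762983.69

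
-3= -3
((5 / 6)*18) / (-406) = -15 / 406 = -0.04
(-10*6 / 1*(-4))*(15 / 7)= 3600 / 7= 514.29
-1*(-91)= 91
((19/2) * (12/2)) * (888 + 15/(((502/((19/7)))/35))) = 25490457/502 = 50777.80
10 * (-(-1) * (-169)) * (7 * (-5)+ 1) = 57460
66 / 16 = 33 / 8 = 4.12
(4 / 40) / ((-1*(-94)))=1 / 940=0.00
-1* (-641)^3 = 263374721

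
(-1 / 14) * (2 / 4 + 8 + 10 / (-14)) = -109 / 196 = -0.56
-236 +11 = -225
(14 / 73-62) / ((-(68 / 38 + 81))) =85728 / 114829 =0.75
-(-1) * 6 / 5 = 6 / 5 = 1.20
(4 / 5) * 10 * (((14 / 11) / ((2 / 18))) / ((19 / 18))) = 86.81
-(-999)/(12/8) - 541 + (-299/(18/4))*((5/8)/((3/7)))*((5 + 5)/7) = -725/54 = -13.43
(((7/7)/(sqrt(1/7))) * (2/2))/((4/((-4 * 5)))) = -5 * sqrt(7) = -13.23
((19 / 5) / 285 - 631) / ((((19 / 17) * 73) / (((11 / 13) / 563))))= -8849588 / 761358975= -0.01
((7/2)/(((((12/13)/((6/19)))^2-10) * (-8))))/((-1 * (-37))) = 1183/145632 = 0.01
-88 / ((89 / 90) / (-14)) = 110880 / 89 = 1245.84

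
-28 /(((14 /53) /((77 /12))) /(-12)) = 8162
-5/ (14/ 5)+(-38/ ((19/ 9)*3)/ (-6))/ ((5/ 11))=29/ 70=0.41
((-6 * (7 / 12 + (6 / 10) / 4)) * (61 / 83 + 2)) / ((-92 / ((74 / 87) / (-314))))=-92389 / 260750310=-0.00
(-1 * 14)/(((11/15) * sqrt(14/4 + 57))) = -210 * sqrt(2)/121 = -2.45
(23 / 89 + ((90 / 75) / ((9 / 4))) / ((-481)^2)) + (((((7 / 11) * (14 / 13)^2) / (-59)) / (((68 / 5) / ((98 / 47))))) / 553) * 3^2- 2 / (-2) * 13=167757150101082598 / 12652897382883615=13.26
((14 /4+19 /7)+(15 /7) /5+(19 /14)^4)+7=654425 /38416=17.04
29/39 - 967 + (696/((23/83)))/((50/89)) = 3504.48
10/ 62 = 5/ 31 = 0.16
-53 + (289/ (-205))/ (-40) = -434311/ 8200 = -52.96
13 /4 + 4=29 /4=7.25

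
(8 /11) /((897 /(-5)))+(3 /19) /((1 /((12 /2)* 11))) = 1952906 /187473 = 10.42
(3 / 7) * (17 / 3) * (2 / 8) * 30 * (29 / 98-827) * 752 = -3883954980 / 343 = -11323483.91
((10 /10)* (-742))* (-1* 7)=5194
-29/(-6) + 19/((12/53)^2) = 54067/144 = 375.47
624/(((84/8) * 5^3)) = 416/875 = 0.48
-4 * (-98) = 392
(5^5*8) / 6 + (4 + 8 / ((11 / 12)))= 4179.39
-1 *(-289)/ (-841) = -289/ 841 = -0.34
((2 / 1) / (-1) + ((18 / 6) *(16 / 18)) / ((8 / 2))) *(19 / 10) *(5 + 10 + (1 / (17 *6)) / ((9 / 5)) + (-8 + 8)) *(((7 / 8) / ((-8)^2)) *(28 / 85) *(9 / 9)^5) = -512981 / 2996352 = -0.17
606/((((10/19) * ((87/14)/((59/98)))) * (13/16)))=1811536/13195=137.29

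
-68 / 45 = -1.51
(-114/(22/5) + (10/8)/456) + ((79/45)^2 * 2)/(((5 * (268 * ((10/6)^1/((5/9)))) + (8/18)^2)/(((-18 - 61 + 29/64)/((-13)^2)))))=-715146163587389/27604293974400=-25.91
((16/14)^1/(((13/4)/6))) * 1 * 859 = 164928/91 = 1812.40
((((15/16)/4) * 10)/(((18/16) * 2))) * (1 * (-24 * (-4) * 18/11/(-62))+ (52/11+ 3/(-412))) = 698075/306528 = 2.28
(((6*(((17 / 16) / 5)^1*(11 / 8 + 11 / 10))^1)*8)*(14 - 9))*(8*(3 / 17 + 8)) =41283 / 5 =8256.60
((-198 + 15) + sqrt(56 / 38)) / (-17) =183 / 17 - 2 * sqrt(133) / 323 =10.69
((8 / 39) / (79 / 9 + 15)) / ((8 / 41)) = 123 / 2782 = 0.04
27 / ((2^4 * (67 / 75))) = 1.89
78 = 78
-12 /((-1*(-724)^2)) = 3 /131044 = 0.00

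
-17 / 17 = -1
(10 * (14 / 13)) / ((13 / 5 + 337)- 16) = 0.03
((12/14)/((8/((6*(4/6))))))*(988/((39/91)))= 988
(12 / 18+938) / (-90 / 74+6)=104192 / 531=196.22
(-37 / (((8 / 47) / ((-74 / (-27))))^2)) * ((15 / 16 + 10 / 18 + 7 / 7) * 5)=-200846996215 / 1679616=-119579.12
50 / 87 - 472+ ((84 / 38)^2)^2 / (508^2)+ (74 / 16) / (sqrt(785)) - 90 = -102667502325349 / 182869424583+ 37 * sqrt(785) / 6280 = -561.26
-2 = -2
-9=-9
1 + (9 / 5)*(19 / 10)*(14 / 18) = 183 / 50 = 3.66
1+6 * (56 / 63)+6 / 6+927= 2803 / 3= 934.33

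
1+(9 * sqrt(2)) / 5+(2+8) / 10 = 2+9 * sqrt(2) / 5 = 4.55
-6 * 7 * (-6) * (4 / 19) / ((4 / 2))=504 / 19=26.53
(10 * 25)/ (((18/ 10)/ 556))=695000/ 9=77222.22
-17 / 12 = -1.42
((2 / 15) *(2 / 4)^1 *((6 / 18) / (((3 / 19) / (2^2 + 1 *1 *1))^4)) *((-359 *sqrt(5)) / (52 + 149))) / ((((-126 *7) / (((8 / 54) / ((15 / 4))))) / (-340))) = -3181396252000 *sqrt(5) / 5234162409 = -1359.11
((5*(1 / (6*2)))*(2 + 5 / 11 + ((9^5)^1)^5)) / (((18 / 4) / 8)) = 531776287179150065755741.80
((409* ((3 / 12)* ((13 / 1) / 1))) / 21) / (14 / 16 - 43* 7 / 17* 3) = -180778 / 149205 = -1.21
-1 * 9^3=-729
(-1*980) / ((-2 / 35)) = 17150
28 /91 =4 /13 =0.31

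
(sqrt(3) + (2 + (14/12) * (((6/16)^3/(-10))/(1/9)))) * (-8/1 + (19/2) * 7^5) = 587013.17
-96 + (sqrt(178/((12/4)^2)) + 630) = sqrt(178)/3 + 534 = 538.45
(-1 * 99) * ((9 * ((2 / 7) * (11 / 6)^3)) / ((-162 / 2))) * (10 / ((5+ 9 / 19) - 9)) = -1390895 / 25326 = -54.92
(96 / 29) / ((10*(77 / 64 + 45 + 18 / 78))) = 0.01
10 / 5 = 2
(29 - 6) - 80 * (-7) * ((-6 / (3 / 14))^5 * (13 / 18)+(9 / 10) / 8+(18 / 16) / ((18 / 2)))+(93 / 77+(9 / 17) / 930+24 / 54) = -2824557118228379 / 405790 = -6960637566.79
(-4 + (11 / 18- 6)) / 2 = -169 / 36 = -4.69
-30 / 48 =-5 / 8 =-0.62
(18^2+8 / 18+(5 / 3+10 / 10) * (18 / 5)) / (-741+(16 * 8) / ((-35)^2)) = -3682840 / 8168373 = -0.45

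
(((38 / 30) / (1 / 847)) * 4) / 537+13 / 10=149687 / 16110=9.29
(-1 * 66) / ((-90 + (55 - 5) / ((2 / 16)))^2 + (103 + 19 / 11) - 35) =-726 / 1057867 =-0.00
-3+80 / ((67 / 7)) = 359 / 67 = 5.36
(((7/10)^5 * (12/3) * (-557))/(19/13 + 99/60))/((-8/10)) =121699487/809000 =150.43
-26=-26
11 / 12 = 0.92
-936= -936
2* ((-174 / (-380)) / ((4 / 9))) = 783 / 380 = 2.06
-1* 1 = -1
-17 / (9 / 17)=-289 / 9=-32.11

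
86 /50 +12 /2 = 193 /25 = 7.72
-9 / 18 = -1 / 2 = -0.50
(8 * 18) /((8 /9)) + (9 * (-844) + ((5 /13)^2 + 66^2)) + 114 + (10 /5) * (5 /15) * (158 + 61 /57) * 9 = -2009.43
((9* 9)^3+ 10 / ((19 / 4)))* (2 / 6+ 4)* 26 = 3412927622 / 57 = 59875923.19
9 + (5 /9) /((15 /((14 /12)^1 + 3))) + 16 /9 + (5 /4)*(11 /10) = 7975 /648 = 12.31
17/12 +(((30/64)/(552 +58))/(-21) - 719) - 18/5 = -295627487/409920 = -721.18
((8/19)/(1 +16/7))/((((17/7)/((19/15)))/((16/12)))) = 1568/17595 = 0.09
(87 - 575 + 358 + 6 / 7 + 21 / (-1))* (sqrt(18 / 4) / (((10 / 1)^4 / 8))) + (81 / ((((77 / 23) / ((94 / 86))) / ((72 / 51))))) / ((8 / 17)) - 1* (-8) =289171 / 3311 - 3153* sqrt(2) / 17500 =87.08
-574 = -574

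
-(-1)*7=7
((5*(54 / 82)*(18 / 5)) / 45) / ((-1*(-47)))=54 / 9635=0.01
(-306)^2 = 93636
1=1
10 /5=2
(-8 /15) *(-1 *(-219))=-584 /5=-116.80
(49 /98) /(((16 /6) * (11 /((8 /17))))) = 3 /374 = 0.01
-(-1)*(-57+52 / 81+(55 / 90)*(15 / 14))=-126335 / 2268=-55.70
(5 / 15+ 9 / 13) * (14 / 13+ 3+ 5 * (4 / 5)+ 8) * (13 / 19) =440 / 39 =11.28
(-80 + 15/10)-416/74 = -6225/74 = -84.12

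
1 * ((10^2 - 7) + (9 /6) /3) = 187 /2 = 93.50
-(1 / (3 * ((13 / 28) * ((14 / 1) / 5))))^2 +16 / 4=5984 / 1521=3.93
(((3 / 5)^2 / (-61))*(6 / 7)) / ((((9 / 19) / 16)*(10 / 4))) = -3648 / 53375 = -0.07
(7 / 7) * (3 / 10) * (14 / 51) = 7 / 85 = 0.08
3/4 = 0.75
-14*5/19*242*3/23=-50820/437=-116.29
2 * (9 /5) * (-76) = -1368 /5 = -273.60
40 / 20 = 2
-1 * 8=-8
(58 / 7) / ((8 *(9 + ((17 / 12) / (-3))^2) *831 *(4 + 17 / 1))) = 1044 / 162238069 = 0.00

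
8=8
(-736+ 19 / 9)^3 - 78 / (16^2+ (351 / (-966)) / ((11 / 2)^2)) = -718487644703190686 / 1817725779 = -395267346.16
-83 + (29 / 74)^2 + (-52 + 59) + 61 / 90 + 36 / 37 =-18283297 / 246420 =-74.20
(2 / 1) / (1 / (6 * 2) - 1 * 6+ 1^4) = -24 / 59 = -0.41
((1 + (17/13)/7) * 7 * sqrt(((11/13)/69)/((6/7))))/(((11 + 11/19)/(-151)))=-25821 * sqrt(46046)/427570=-12.96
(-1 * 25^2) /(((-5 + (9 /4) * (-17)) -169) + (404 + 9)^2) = -2500 /681427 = -0.00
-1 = -1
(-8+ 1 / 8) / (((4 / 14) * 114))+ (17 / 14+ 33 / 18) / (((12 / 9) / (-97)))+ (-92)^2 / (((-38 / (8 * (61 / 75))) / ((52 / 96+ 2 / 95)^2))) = -17653011950159 / 25927020000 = -680.87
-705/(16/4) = -705/4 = -176.25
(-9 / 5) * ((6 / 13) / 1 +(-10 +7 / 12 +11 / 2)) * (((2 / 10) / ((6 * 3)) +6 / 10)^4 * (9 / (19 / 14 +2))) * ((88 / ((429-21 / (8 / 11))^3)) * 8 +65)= 88480983810643039 / 585391528781280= 151.15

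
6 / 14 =3 / 7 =0.43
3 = 3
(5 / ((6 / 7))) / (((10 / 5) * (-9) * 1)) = -35 / 108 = -0.32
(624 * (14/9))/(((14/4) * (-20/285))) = -3952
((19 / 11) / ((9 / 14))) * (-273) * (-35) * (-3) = -77019.09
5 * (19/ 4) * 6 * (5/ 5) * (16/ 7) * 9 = 20520/ 7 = 2931.43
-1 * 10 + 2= -8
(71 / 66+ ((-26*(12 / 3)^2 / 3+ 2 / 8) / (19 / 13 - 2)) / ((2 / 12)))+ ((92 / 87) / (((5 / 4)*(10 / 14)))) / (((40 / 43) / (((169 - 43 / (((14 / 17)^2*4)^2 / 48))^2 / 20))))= 23548795330684919 / 10088072332800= 2334.32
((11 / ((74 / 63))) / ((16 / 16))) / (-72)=-77 / 592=-0.13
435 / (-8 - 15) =-18.91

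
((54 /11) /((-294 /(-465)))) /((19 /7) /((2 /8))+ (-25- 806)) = -4185 /442057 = -0.01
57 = 57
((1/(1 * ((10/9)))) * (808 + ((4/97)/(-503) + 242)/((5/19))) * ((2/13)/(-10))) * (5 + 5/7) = -15172436952/110999525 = -136.69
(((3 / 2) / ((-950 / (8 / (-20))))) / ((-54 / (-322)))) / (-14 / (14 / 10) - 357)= -161 / 15689250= -0.00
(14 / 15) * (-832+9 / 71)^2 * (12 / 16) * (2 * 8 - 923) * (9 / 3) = -1318077325.84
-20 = -20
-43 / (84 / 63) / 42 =-43 / 56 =-0.77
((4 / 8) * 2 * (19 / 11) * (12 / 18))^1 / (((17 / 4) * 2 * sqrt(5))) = 76 * sqrt(5) / 2805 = 0.06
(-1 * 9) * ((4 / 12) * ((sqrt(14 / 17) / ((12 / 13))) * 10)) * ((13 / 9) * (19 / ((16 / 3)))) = -151.77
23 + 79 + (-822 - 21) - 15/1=-756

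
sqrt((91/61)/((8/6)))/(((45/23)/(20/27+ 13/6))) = 3611 *sqrt(16653)/296460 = 1.57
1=1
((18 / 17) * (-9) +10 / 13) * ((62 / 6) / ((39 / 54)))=-360096 / 2873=-125.34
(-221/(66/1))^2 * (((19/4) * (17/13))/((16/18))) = 1213511/15488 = 78.35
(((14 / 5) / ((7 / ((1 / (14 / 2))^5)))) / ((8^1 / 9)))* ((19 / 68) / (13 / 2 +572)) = 171 / 13223075320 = 0.00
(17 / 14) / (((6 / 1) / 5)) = 85 / 84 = 1.01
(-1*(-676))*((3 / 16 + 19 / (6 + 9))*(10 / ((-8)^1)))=-58981 / 48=-1228.77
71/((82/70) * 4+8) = 5.60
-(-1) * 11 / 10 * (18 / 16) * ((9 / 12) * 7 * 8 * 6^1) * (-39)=-12162.15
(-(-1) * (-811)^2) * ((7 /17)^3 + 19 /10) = 63652265217 /49130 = 1295588.55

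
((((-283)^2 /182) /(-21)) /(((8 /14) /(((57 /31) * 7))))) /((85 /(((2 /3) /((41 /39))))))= -1521691 /432140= -3.52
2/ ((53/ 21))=42/ 53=0.79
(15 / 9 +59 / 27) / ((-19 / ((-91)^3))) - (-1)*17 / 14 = 1097208097 / 7182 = 152771.94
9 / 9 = 1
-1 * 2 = -2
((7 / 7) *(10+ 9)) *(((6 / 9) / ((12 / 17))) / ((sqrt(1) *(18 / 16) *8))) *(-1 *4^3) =-10336 / 81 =-127.60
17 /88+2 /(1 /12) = 2129 /88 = 24.19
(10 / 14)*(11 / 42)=55 / 294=0.19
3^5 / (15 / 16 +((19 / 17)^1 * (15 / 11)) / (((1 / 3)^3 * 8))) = 242352 / 6065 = 39.96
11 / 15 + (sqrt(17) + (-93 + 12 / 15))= -1372 / 15 + sqrt(17)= -87.34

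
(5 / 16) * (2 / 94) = 5 / 752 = 0.01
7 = 7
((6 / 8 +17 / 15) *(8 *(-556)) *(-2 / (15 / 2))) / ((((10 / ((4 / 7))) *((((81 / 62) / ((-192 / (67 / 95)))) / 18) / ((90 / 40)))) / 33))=-416832114688 / 11725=-35550713.41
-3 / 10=-0.30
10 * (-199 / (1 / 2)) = -3980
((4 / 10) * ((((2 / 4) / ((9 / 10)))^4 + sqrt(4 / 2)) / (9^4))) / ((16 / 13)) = 1625 / 344373768 + 13 * sqrt(2) / 262440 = 0.00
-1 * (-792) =792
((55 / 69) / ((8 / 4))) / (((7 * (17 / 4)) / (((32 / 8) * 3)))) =0.16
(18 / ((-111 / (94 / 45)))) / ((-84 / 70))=94 / 333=0.28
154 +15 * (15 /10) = 353 /2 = 176.50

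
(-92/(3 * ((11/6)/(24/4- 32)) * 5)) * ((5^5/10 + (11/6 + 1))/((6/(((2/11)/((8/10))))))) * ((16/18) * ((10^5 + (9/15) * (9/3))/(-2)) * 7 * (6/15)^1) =-2880019839424/22275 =-129293819.95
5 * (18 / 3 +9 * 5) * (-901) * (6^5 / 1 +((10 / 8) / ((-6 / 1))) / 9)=-128633008435 / 72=-1786569561.60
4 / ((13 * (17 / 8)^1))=0.14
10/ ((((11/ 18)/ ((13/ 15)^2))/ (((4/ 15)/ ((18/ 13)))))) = 17576/ 7425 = 2.37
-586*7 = -4102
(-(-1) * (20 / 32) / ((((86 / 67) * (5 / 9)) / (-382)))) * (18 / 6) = -345519 / 344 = -1004.42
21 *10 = 210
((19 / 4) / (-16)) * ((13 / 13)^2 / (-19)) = 1 / 64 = 0.02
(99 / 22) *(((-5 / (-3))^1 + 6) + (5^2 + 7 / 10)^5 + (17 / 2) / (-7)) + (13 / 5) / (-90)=635695189849319 / 12600000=50451999.19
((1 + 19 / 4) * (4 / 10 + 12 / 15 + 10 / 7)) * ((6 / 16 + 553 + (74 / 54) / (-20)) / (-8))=-1045.35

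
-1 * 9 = -9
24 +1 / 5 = 121 / 5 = 24.20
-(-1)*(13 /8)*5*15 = 975 /8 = 121.88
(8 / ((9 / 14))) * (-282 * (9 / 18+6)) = -68432 / 3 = -22810.67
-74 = -74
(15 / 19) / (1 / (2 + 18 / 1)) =300 / 19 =15.79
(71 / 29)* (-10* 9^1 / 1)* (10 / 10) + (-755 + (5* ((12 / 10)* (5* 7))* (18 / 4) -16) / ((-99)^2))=-277194344 / 284229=-975.25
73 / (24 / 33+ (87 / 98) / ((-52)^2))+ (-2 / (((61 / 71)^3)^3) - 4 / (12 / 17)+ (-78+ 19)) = 2070109176166660595756428 / 74406097767807839423739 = 27.82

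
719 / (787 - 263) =719 / 524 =1.37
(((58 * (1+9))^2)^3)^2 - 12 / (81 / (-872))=39129084504259232182272000000003488 / 27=1449225352009601191936000000000000.00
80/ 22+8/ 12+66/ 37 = 7432/ 1221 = 6.09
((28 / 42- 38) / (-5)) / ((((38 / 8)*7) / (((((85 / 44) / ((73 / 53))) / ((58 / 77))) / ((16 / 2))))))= 6307 / 120669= 0.05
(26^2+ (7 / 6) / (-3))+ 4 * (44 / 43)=526091 / 774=679.70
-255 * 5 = -1275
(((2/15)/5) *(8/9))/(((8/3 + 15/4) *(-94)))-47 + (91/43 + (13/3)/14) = -3121429027/70027650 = -44.57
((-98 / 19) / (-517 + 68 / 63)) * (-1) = -6174 / 617557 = -0.01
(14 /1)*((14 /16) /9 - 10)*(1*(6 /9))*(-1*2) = 4991 /27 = 184.85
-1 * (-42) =42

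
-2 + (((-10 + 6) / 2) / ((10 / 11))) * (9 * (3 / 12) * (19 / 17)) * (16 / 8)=-2221 / 170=-13.06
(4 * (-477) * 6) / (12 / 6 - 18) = 1431 / 2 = 715.50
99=99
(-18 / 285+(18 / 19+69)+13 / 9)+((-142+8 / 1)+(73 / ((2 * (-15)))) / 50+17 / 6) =-5120311 / 85500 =-59.89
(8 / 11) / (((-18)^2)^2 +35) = 8 / 1155121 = 0.00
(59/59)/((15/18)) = 6/5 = 1.20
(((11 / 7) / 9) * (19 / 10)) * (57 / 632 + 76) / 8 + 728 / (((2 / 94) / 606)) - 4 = 66046446840361 / 3185280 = 20734895.16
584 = 584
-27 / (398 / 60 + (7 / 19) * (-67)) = 15390 / 10289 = 1.50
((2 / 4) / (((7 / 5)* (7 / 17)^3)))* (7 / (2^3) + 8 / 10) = 329171 / 38416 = 8.57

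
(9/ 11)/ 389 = 9/ 4279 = 0.00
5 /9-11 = -10.44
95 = 95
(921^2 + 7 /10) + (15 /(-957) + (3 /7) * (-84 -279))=18937762901 /22330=848086.11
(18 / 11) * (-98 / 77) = -252 / 121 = -2.08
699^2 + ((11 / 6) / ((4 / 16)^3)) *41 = 1480235 / 3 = 493411.67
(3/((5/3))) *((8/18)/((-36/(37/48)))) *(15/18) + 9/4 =5795/2592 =2.24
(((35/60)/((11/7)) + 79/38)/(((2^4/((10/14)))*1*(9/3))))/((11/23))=706675/9269568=0.08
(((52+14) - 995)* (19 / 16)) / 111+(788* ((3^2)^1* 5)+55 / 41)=2581429349 / 72816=35451.40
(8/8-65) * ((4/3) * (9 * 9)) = -6912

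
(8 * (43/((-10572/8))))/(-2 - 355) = 688/943551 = 0.00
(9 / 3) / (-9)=-1 / 3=-0.33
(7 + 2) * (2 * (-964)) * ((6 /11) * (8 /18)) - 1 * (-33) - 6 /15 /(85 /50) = -780497 /187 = -4173.78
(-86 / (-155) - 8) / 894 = -577 / 69285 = -0.01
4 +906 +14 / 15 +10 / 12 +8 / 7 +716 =342071 / 210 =1628.91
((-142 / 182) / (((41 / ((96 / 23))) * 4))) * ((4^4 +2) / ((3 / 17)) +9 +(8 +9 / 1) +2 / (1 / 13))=-2579856 / 85813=-30.06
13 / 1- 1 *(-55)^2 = -3012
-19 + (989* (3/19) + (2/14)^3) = 137.16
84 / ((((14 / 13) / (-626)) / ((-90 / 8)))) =549315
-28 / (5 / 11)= -308 / 5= -61.60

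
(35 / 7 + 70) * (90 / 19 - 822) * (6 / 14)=-3493800 / 133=-26269.17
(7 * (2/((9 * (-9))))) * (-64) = 896/81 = 11.06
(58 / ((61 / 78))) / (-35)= -4524 / 2135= -2.12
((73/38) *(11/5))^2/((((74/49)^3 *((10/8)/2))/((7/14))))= 75861134041/18285733000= 4.15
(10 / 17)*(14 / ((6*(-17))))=-70 / 867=-0.08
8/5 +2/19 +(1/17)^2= 46913/27455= 1.71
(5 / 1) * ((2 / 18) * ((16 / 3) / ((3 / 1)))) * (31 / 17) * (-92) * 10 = -2281600 / 1377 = -1656.94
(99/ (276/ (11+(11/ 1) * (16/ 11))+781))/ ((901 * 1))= 891/ 6416021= 0.00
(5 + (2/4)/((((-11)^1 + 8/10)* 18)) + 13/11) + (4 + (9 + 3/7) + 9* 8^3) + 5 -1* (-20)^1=657748451/141372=4652.61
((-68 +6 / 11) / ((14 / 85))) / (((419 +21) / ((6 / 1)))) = -5.58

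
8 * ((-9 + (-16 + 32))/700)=2/25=0.08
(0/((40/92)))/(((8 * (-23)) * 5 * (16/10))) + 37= 37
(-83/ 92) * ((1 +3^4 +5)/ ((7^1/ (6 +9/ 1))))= -108315/ 644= -168.19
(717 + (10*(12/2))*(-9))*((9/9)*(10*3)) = 5310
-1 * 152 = -152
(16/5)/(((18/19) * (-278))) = -76/6255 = -0.01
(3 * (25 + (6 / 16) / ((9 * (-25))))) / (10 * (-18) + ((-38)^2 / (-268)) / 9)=-9044397 / 21780200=-0.42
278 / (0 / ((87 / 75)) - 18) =-139 / 9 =-15.44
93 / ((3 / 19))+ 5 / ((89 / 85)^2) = 4701594 / 7921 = 593.56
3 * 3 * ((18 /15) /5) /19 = 54 /475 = 0.11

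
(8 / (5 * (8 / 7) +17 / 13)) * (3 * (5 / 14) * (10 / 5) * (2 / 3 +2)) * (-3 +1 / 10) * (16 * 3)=-906.22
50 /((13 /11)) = 550 /13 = 42.31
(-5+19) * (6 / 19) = 4.42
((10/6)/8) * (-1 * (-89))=445/24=18.54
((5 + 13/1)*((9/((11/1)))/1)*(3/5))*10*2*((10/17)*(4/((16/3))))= 14580/187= 77.97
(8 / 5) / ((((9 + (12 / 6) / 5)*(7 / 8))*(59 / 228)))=0.75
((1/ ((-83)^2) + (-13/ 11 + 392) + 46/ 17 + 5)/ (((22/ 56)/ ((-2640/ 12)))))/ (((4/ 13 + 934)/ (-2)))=3737523047440/ 7823499739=477.73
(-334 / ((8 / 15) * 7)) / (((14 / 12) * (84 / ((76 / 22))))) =-47595 / 15092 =-3.15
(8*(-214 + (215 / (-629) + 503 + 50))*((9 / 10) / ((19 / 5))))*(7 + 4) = 84354336 / 11951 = 7058.35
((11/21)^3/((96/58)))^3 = 57507986235799/87841018911485952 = 0.00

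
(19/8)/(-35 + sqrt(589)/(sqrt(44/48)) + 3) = -0.36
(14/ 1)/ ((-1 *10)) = -7/ 5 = -1.40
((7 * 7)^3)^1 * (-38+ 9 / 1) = -3411821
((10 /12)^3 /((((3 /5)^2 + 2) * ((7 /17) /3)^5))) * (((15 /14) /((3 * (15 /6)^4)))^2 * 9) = 920067336 /242945185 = 3.79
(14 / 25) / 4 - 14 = -693 / 50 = -13.86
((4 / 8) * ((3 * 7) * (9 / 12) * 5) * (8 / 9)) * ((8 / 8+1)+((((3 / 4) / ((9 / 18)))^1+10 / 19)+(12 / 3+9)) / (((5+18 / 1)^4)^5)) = 4564974511349999672177561254645 / 65213921590714281031108017638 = 70.00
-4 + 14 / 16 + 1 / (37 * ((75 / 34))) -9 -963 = -21647503 / 22200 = -975.11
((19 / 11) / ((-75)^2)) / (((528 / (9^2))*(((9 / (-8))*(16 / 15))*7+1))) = -57 / 8954000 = -0.00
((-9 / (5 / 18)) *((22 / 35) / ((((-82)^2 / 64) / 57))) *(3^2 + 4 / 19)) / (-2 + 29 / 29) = 171072 / 1681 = 101.77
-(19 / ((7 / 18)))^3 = -40001688 / 343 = -116623.00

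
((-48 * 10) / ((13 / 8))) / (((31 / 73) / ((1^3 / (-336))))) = 5840 / 2821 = 2.07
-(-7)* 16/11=112/11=10.18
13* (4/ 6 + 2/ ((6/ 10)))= 52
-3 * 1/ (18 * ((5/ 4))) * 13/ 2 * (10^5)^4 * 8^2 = -16640000000000000000000/ 3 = -5546666666666666666666.67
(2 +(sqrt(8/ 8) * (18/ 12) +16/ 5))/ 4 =67/ 40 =1.68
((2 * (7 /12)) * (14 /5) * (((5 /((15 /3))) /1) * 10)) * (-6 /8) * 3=-147 /2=-73.50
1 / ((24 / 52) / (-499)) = -6487 / 6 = -1081.17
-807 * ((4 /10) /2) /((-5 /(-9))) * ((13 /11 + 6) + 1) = -130734 /55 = -2376.98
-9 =-9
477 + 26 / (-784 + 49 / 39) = 14560365 / 30527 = 476.97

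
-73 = -73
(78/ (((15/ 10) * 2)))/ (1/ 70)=1820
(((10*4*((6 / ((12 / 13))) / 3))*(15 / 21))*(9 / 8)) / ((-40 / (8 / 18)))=-65 / 84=-0.77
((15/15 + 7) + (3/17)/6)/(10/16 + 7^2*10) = 1092/66725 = 0.02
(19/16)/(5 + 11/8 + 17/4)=19/170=0.11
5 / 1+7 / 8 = 5.88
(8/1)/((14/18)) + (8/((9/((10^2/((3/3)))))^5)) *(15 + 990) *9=187600000157464/15309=12254229548.47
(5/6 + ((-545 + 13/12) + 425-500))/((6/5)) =-37085/72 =-515.07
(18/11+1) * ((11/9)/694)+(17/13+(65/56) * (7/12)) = 2584589/1299168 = 1.99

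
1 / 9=0.11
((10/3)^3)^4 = 1000000000000/531441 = 1881676.42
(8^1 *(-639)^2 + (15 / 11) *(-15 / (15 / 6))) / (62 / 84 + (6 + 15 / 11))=403192.80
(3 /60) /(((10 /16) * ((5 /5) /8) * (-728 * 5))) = -2 /11375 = -0.00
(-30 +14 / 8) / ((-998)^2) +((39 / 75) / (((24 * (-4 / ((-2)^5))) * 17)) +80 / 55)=81842055863 / 55875824400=1.46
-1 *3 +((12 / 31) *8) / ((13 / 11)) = -153 / 403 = -0.38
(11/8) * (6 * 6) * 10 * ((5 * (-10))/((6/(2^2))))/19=-16500/19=-868.42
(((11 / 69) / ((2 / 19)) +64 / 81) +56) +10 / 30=218485 / 3726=58.64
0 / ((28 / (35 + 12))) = 0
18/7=2.57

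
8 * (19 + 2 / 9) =1384 / 9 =153.78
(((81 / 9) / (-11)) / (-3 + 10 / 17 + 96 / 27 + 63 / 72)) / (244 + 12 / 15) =-45 / 27181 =-0.00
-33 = -33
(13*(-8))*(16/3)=-1664/3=-554.67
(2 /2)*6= 6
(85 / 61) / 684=85 / 41724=0.00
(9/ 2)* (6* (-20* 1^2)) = -540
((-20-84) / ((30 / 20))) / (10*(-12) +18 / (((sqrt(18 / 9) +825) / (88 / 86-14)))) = 207948*sqrt(2) / 126441744769 +655949415940 / 1137975702921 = 0.58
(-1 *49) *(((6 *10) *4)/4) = -2940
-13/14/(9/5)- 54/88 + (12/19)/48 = -14699/13167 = -1.12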